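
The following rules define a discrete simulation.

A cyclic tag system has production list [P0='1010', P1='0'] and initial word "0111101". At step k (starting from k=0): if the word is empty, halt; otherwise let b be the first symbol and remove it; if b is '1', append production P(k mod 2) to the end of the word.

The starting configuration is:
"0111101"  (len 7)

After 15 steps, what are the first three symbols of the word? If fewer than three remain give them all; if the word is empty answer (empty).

t=0: "0111101"  (len 7)
t=1: "111101"  (len 6)
t=2: "111010"  (len 6)
t=3: "110101010"  (len 9)
t=4: "101010100"  (len 9)
t=5: "010101001010"  (len 12)
t=6: "10101001010"  (len 11)
t=7: "01010010101010"  (len 14)
t=8: "1010010101010"  (len 13)
t=9: "0100101010101010"  (len 16)
t=10: "100101010101010"  (len 15)
t=11: "001010101010101010"  (len 18)
t=12: "01010101010101010"  (len 17)
t=13: "1010101010101010"  (len 16)
t=14: "0101010101010100"  (len 16)
t=15: "101010101010100"  (len 15)

101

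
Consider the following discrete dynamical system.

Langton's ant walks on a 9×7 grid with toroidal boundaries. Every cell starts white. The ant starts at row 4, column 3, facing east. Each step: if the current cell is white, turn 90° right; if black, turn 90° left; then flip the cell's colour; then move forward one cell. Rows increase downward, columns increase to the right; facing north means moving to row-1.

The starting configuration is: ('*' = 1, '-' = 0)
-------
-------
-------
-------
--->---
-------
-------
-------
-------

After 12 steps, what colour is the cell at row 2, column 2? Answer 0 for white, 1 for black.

1

gen 0: -------
-------
-------
-------
--->---
-------
-------
-------
-------
gen 1: -------
-------
-------
-------
---*---
---v---
-------
-------
-------
gen 2: -------
-------
-------
-------
---*---
--<*---
-------
-------
-------
gen 3: -------
-------
-------
-------
--^*---
--**---
-------
-------
-------
gen 4: -------
-------
-------
-------
--*>---
--**---
-------
-------
-------
gen 5: -------
-------
-------
---^---
--*----
--**---
-------
-------
-------
gen 6: -------
-------
-------
---*>--
--*----
--**---
-------
-------
-------
gen 7: -------
-------
-------
---**--
--*-v--
--**---
-------
-------
-------
gen 8: -------
-------
-------
---**--
--*<*--
--**---
-------
-------
-------
gen 9: -------
-------
-------
---^*--
--***--
--**---
-------
-------
-------
gen 10: -------
-------
-------
--<-*--
--***--
--**---
-------
-------
-------
gen 11: -------
-------
--^----
--*-*--
--***--
--**---
-------
-------
-------
gen 12: -------
-------
--*>---
--*-*--
--***--
--**---
-------
-------
-------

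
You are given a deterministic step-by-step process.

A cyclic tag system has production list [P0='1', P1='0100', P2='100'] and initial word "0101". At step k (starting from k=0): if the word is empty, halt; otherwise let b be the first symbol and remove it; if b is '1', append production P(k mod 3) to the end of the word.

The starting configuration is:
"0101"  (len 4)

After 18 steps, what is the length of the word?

t=0: "0101"  (len 4)
t=1: "101"  (len 3)
t=2: "010100"  (len 6)
t=3: "10100"  (len 5)
t=4: "01001"  (len 5)
t=5: "1001"  (len 4)
t=6: "001100"  (len 6)
t=7: "01100"  (len 5)
t=8: "1100"  (len 4)
t=9: "100100"  (len 6)
t=10: "001001"  (len 6)
t=11: "01001"  (len 5)
t=12: "1001"  (len 4)
t=13: "0011"  (len 4)
t=14: "011"  (len 3)
t=15: "11"  (len 2)
t=16: "11"  (len 2)
t=17: "10100"  (len 5)
t=18: "0100100"  (len 7)

7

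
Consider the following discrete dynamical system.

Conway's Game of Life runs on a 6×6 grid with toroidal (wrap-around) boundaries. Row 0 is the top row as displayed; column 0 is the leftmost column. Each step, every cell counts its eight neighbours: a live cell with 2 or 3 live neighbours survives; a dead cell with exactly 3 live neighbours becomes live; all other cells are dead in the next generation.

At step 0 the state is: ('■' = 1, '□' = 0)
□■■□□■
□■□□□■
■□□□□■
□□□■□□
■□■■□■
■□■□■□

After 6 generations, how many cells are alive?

9

step 0: □■■□□■
□■□□□■
■□□□□■
□□□■□□
■□■■□■
■□■□■□
step 1: □□■■■■
□■■□■■
■□□□■■
□■■■□□
■□■□□■
□□□□■□
step 2: ■■■□□□
□■■□□□
□□□□□□
□□■■□□
■□■□■■
■■■□□□
step 3: □□□■□□
■□■□□□
□■□■□□
□■■■■■
■□□□■■
□□□□□□
step 4: □□□□□□
□■■■□□
□□□□□■
□■□□□□
■■■□□□
□□□□■■
step 5: □□■■■□
□□■□□□
■■□□□□
□■■□□□
■■■□□■
■■□□□■
step 6: ■□■■■■
□□■□□□
■□□□□□
□□□□□■
□□□□□■
□□□□□□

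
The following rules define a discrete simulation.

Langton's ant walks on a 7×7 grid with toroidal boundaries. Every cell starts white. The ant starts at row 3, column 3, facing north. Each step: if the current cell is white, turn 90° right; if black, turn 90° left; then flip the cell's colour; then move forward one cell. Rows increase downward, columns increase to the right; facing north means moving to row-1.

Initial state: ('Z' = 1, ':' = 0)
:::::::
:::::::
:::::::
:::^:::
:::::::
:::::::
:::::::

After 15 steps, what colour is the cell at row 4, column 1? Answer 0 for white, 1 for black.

k=0  :::::::
:::::::
:::::::
:::^:::
:::::::
:::::::
:::::::
k=1  :::::::
:::::::
:::::::
:::Z>::
:::::::
:::::::
:::::::
k=2  :::::::
:::::::
:::::::
:::ZZ::
::::v::
:::::::
:::::::
k=3  :::::::
:::::::
:::::::
:::ZZ::
:::<Z::
:::::::
:::::::
k=4  :::::::
:::::::
:::::::
:::^Z::
:::ZZ::
:::::::
:::::::
k=5  :::::::
:::::::
:::::::
::<:Z::
:::ZZ::
:::::::
:::::::
k=6  :::::::
:::::::
::^::::
::Z:Z::
:::ZZ::
:::::::
:::::::
k=7  :::::::
:::::::
::Z>:::
::Z:Z::
:::ZZ::
:::::::
:::::::
k=8  :::::::
:::::::
::ZZ:::
::ZvZ::
:::ZZ::
:::::::
:::::::
k=9  :::::::
:::::::
::ZZ:::
::<ZZ::
:::ZZ::
:::::::
:::::::
k=10  :::::::
:::::::
::ZZ:::
:::ZZ::
::vZZ::
:::::::
:::::::
k=11  :::::::
:::::::
::ZZ:::
:::ZZ::
:<ZZZ::
:::::::
:::::::
k=12  :::::::
:::::::
::ZZ:::
:^:ZZ::
:ZZZZ::
:::::::
:::::::
k=13  :::::::
:::::::
::ZZ:::
:Z>ZZ::
:ZZZZ::
:::::::
:::::::
k=14  :::::::
:::::::
::ZZ:::
:ZZZZ::
:ZvZZ::
:::::::
:::::::
k=15  :::::::
:::::::
::ZZ:::
:ZZZZ::
:Z:>Z::
:::::::
:::::::

1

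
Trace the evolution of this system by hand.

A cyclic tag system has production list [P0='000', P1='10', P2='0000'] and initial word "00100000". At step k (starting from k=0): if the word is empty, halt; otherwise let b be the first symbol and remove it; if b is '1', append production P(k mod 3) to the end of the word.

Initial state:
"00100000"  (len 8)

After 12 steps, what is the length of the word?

t=0: "00100000"  (len 8)
t=1: "0100000"  (len 7)
t=2: "100000"  (len 6)
t=3: "000000000"  (len 9)
t=4: "00000000"  (len 8)
t=5: "0000000"  (len 7)
t=6: "000000"  (len 6)
t=7: "00000"  (len 5)
t=8: "0000"  (len 4)
t=9: "000"  (len 3)
t=10: "00"  (len 2)
t=11: "0"  (len 1)
t=12: (halted — word empty)

0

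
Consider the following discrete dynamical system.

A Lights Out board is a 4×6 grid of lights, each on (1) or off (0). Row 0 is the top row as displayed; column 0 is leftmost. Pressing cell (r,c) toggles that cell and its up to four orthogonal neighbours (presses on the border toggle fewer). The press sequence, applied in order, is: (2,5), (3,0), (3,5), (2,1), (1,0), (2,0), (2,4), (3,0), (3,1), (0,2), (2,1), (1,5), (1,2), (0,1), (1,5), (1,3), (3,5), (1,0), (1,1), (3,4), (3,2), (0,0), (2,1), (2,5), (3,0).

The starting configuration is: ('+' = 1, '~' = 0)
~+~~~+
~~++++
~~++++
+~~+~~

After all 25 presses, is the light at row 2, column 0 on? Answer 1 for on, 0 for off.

1

k=0  ~+~~~+
~~++++
~~++++
+~~+~~
k=1  ~+~~~+
~~+++~
~~++~~
+~~+~+
k=2  ~+~~~+
~~+++~
+~++~~
~+~+~+
k=3  ~+~~~+
~~+++~
+~++~+
~+~++~
k=4  ~+~~~+
~++++~
~+~+~+
~~~++~
k=5  ++~~~+
+~+++~
++~+~+
~~~++~
k=6  ++~~~+
~~+++~
~~~+~+
+~~++~
k=7  ++~~~+
~~++~~
~~~~+~
+~~+~~
k=8  ++~~~+
~~++~~
+~~~+~
~+~+~~
k=9  ++~~~+
~~++~~
++~~+~
+~++~~
k=10  +~++~+
~~~+~~
++~~+~
+~++~~
k=11  +~++~+
~+~+~~
~~+~+~
++++~~
k=12  +~++~~
~+~+++
~~+~++
++++~~
k=13  +~~+~~
~~+~++
~~~~++
++++~~
k=14  ~+++~~
~++~++
~~~~++
++++~~
k=15  ~+++~+
~++~~~
~~~~+~
++++~~
k=16  ~++~~+
~+~++~
~~~++~
++++~~
k=17  ~++~~+
~+~++~
~~~+++
++++++
k=18  +++~~+
+~~++~
+~~+++
++++++
k=19  +~+~~+
~++++~
++~+++
++++++
k=20  +~+~~+
~++++~
++~+~+
+++~~~
k=21  +~+~~+
~++++~
++++~+
+~~+~~
k=22  ~++~~+
+++++~
++++~+
+~~+~~
k=23  ~++~~+
+~+++~
~~~+~+
++~+~~
k=24  ~++~~+
+~++++
~~~++~
++~+~+
k=25  ~++~~+
+~++++
+~~++~
~~~+~+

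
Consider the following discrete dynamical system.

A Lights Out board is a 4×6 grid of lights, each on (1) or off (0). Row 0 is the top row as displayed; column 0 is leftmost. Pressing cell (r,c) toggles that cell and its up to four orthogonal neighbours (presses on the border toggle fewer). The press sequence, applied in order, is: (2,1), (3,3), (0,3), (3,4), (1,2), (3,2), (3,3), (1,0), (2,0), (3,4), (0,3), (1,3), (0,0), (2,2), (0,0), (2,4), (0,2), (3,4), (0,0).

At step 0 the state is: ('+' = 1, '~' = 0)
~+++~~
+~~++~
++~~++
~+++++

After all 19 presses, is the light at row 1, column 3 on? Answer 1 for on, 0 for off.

[0] ~+++~~
+~~++~
++~~++
~+++++
[1] ~+++~~
++~++~
~~+~++
~~++++
[2] ~+++~~
++~++~
~~++++
~~~~~+
[3] ~+~~+~
++~~+~
~~++++
~~~~~+
[4] ~+~~+~
++~~+~
~~++~+
~~~++~
[5] ~++~+~
+~+++~
~~~+~+
~~~++~
[6] ~++~+~
+~+++~
~~++~+
~++~+~
[7] ~++~+~
+~+++~
~~+~~+
~+~+~~
[8] +++~+~
~++++~
+~+~~+
~+~+~~
[9] +++~+~
+++++~
~++~~+
++~+~~
[10] +++~+~
+++++~
~++~++
++~~++
[11] ++~+~~
+++~+~
~++~++
++~~++
[12] ++~~~~
++~+~~
~+++++
++~~++
[13] ~~~~~~
~+~+~~
~+++++
++~~++
[14] ~~~~~~
~+++~~
~~~~++
+++~++
[15] ++~~~~
++++~~
~~~~++
+++~++
[16] ++~~~~
+++++~
~~~+~~
+++~~+
[17] +~++~~
++~++~
~~~+~~
+++~~+
[18] +~++~~
++~++~
~~~++~
+++++~
[19] ~+++~~
~+~++~
~~~++~
+++++~

1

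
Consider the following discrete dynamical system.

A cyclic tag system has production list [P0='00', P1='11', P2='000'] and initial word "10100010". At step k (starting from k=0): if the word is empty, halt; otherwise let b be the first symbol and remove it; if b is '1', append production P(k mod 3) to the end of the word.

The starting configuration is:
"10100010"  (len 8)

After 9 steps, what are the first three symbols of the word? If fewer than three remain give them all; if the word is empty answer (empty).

000

t=0: "10100010"  (len 8)
t=1: "010001000"  (len 9)
t=2: "10001000"  (len 8)
t=3: "0001000000"  (len 10)
t=4: "001000000"  (len 9)
t=5: "01000000"  (len 8)
t=6: "1000000"  (len 7)
t=7: "00000000"  (len 8)
t=8: "0000000"  (len 7)
t=9: "000000"  (len 6)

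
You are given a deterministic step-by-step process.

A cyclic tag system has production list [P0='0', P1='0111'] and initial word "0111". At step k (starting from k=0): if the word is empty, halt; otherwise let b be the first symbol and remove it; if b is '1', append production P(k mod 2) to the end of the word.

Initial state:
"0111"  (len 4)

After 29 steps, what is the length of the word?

20

0) "0111"  (len 4)
1) "111"  (len 3)
2) "110111"  (len 6)
3) "101110"  (len 6)
4) "011100111"  (len 9)
5) "11100111"  (len 8)
6) "11001110111"  (len 11)
7) "10011101110"  (len 11)
8) "00111011100111"  (len 14)
9) "0111011100111"  (len 13)
10) "111011100111"  (len 12)
11) "110111001110"  (len 12)
12) "101110011100111"  (len 15)
13) "011100111001110"  (len 15)
14) "11100111001110"  (len 14)
15) "11001110011100"  (len 14)
16) "10011100111000111"  (len 17)
17) "00111001110001110"  (len 17)
18) "0111001110001110"  (len 16)
19) "111001110001110"  (len 15)
20) "110011100011100111"  (len 18)
21) "100111000111001110"  (len 18)
22) "001110001110011100111"  (len 21)
23) "01110001110011100111"  (len 20)
24) "1110001110011100111"  (len 19)
25) "1100011100111001110"  (len 19)
26) "1000111001110011100111"  (len 22)
27) "0001110011100111001110"  (len 22)
28) "001110011100111001110"  (len 21)
29) "01110011100111001110"  (len 20)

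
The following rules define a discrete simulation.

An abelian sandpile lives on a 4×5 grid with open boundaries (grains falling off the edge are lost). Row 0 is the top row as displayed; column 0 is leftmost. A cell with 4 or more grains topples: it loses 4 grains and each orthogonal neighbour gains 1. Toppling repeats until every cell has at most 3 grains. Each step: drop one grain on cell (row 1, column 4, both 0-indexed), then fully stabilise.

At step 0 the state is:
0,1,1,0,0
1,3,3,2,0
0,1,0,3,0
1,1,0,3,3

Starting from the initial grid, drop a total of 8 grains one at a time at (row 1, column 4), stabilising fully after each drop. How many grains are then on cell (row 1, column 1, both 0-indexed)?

t=0: 0,1,1,0,0
1,3,3,2,0
0,1,0,3,0
1,1,0,3,3
t=1: 0,1,1,0,0
1,3,3,2,1
0,1,0,3,0
1,1,0,3,3
t=2: 0,1,1,0,0
1,3,3,2,2
0,1,0,3,0
1,1,0,3,3
t=3: 0,1,1,0,0
1,3,3,2,3
0,1,0,3,0
1,1,0,3,3
t=4: 0,1,1,0,1
1,3,3,3,0
0,1,0,3,1
1,1,0,3,3
t=5: 0,1,1,0,1
1,3,3,3,1
0,1,0,3,1
1,1,0,3,3
t=6: 0,1,1,0,1
1,3,3,3,2
0,1,0,3,1
1,1,0,3,3
t=7: 0,1,1,0,1
1,3,3,3,3
0,1,0,3,1
1,1,0,3,3
t=8: 0,2,2,1,2
2,0,1,2,2
0,2,2,2,0
1,1,1,1,1

0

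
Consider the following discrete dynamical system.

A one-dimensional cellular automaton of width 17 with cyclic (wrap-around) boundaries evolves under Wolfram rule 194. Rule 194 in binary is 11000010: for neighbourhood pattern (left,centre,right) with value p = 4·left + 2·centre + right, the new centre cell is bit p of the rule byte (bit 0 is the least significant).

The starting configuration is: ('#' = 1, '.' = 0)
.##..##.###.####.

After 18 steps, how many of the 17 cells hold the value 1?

2

t=0: .##..##.###.####.
t=1: #.#.#.#..##..###.
t=2: ........#.#.#.##.
t=3: .......#.......#.
t=4: ......#.......#..
t=5: .....#.......#...
t=6: ....#.......#....
t=7: ...#.......#.....
t=8: ..#.......#......
t=9: .#.......#.......
t=10: #.......#........
t=11: .......#........#
t=12: ......#........#.
t=13: .....#........#..
t=14: ....#........#...
t=15: ...#........#....
t=16: ..#........#.....
t=17: .#........#......
t=18: #........#.......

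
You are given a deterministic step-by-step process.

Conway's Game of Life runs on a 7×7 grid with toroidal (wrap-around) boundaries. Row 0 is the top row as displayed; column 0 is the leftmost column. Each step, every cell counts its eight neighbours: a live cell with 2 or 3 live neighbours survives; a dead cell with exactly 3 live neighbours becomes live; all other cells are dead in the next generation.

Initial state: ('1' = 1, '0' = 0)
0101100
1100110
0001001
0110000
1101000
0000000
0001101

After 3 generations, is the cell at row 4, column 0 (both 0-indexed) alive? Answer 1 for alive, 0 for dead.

0

step 0: 0101100
1100110
0001001
0110000
1101000
0000000
0001101
step 1: 0100001
1100011
0001111
0101000
1100000
1011100
0011110
step 2: 0101000
0110000
0101000
0101011
1000100
1000011
1000011
step 3: 0100001
1101000
0101100
0101011
0100100
0100100
0100110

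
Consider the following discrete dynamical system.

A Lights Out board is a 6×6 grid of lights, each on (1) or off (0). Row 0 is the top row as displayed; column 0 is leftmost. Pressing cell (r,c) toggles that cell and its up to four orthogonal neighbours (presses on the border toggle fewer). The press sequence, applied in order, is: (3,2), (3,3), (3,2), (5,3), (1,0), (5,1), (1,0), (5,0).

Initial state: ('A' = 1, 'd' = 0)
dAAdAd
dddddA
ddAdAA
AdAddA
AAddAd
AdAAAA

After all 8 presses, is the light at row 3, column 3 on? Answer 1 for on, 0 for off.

t=0: dAAdAd
dddddA
ddAdAA
AdAddA
AAddAd
AdAAAA
t=1: dAAdAd
dddddA
ddddAA
AAdAdA
AAAdAd
AdAAAA
t=2: dAAdAd
dddddA
dddAAA
AAAdAA
AAAAAd
AdAAAA
t=3: dAAdAd
dddddA
ddAAAA
AddAAA
AAdAAd
AdAAAA
t=4: dAAdAd
dddddA
ddAAAA
AddAAA
AAddAd
AddddA
t=5: AAAdAd
AAdddA
AdAAAA
AddAAA
AAddAd
AddddA
t=6: AAAdAd
AAdddA
AdAAAA
AddAAA
AdddAd
dAAddA
t=7: dAAdAd
dddddA
ddAAAA
AddAAA
AdddAd
dAAddA
t=8: dAAdAd
dddddA
ddAAAA
AddAAA
ddddAd
AdAddA

1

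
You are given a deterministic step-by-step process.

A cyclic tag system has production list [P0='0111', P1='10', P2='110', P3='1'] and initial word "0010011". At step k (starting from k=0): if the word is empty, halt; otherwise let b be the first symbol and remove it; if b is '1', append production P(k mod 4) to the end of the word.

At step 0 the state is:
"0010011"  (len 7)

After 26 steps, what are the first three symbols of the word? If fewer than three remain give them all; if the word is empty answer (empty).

110

step 0: "0010011"  (len 7)
step 1: "010011"  (len 6)
step 2: "10011"  (len 5)
step 3: "0011110"  (len 7)
step 4: "011110"  (len 6)
step 5: "11110"  (len 5)
step 6: "111010"  (len 6)
step 7: "11010110"  (len 8)
step 8: "10101101"  (len 8)
step 9: "01011010111"  (len 11)
step 10: "1011010111"  (len 10)
step 11: "011010111110"  (len 12)
step 12: "11010111110"  (len 11)
step 13: "10101111100111"  (len 14)
step 14: "010111110011110"  (len 15)
step 15: "10111110011110"  (len 14)
step 16: "01111100111101"  (len 14)
step 17: "1111100111101"  (len 13)
step 18: "11110011110110"  (len 14)
step 19: "1110011110110110"  (len 16)
step 20: "1100111101101101"  (len 16)
step 21: "1001111011011010111"  (len 19)
step 22: "00111101101101011110"  (len 20)
step 23: "0111101101101011110"  (len 19)
step 24: "111101101101011110"  (len 18)
step 25: "111011011010111100111"  (len 21)
step 26: "1101101101011110011110"  (len 22)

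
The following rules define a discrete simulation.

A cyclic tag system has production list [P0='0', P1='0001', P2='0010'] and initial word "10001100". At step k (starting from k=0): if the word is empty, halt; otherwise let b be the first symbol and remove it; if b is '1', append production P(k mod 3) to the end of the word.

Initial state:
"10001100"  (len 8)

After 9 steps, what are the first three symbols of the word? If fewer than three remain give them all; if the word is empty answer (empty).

gen 0: "10001100"  (len 8)
gen 1: "00011000"  (len 8)
gen 2: "0011000"  (len 7)
gen 3: "011000"  (len 6)
gen 4: "11000"  (len 5)
gen 5: "10000001"  (len 8)
gen 6: "00000010010"  (len 11)
gen 7: "0000010010"  (len 10)
gen 8: "000010010"  (len 9)
gen 9: "00010010"  (len 8)

000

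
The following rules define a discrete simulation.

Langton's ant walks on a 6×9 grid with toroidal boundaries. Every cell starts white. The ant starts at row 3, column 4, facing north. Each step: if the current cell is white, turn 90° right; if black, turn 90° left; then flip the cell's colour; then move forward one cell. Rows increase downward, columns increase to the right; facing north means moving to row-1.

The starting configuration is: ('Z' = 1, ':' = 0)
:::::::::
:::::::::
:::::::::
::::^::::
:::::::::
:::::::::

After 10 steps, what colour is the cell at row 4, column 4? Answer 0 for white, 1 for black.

1

gen 0: :::::::::
:::::::::
:::::::::
::::^::::
:::::::::
:::::::::
gen 1: :::::::::
:::::::::
:::::::::
::::Z>:::
:::::::::
:::::::::
gen 2: :::::::::
:::::::::
:::::::::
::::ZZ:::
:::::v:::
:::::::::
gen 3: :::::::::
:::::::::
:::::::::
::::ZZ:::
::::<Z:::
:::::::::
gen 4: :::::::::
:::::::::
:::::::::
::::^Z:::
::::ZZ:::
:::::::::
gen 5: :::::::::
:::::::::
:::::::::
:::<:Z:::
::::ZZ:::
:::::::::
gen 6: :::::::::
:::::::::
:::^:::::
:::Z:Z:::
::::ZZ:::
:::::::::
gen 7: :::::::::
:::::::::
:::Z>::::
:::Z:Z:::
::::ZZ:::
:::::::::
gen 8: :::::::::
:::::::::
:::ZZ::::
:::ZvZ:::
::::ZZ:::
:::::::::
gen 9: :::::::::
:::::::::
:::ZZ::::
:::<ZZ:::
::::ZZ:::
:::::::::
gen 10: :::::::::
:::::::::
:::ZZ::::
::::ZZ:::
:::vZZ:::
:::::::::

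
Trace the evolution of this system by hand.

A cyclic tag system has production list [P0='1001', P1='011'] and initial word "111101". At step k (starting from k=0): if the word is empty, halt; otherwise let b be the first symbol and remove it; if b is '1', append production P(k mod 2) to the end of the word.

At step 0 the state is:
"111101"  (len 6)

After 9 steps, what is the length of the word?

t=0: "111101"  (len 6)
t=1: "111011001"  (len 9)
t=2: "11011001011"  (len 11)
t=3: "10110010111001"  (len 14)
t=4: "0110010111001011"  (len 16)
t=5: "110010111001011"  (len 15)
t=6: "10010111001011011"  (len 17)
t=7: "00101110010110111001"  (len 20)
t=8: "0101110010110111001"  (len 19)
t=9: "101110010110111001"  (len 18)

18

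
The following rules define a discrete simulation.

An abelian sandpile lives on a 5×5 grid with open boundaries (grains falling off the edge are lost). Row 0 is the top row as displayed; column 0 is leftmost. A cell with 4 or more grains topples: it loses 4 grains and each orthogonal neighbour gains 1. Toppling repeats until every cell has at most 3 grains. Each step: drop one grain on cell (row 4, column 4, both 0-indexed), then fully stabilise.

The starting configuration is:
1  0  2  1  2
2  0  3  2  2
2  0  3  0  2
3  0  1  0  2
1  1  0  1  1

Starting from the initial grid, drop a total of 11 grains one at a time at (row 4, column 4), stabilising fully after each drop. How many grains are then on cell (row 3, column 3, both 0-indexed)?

step 0: 1  0  2  1  2
2  0  3  2  2
2  0  3  0  2
3  0  1  0  2
1  1  0  1  1
step 1: 1  0  2  1  2
2  0  3  2  2
2  0  3  0  2
3  0  1  0  2
1  1  0  1  2
step 2: 1  0  2  1  2
2  0  3  2  2
2  0  3  0  2
3  0  1  0  2
1  1  0  1  3
step 3: 1  0  2  1  2
2  0  3  2  2
2  0  3  0  2
3  0  1  0  3
1  1  0  2  0
step 4: 1  0  2  1  2
2  0  3  2  2
2  0  3  0  2
3  0  1  0  3
1  1  0  2  1
step 5: 1  0  2  1  2
2  0  3  2  2
2  0  3  0  2
3  0  1  0  3
1  1  0  2  2
step 6: 1  0  2  1  2
2  0  3  2  2
2  0  3  0  2
3  0  1  0  3
1  1  0  2  3
step 7: 1  0  2  1  2
2  0  3  2  2
2  0  3  0  3
3  0  1  1  0
1  1  0  3  1
step 8: 1  0  2  1  2
2  0  3  2  2
2  0  3  0  3
3  0  1  1  0
1  1  0  3  2
step 9: 1  0  2  1  2
2  0  3  2  2
2  0  3  0  3
3  0  1  1  0
1  1  0  3  3
step 10: 1  0  2  1  2
2  0  3  2  2
2  0  3  0  3
3  0  1  2  1
1  1  1  0  1
step 11: 1  0  2  1  2
2  0  3  2  2
2  0  3  0  3
3  0  1  2  1
1  1  1  0  2

2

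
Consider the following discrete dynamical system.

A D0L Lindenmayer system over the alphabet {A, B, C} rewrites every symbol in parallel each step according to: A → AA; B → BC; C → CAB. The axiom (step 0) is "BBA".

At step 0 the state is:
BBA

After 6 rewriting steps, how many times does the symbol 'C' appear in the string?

0) BBA
1) BCBCAA
2) BCCABBCCABAAAA
3) BCCABCABAABCBCCABCABAABCAAAAAAAA
4) BCCABCABAABCCABAABCAAAABCCABBCCABCABAABCCABAABCAAAABCCABAAAAAAAAAAAAAAAA
5) BCCABCABAABCCABAABCAAAABCCABCABAABCAAAABCCABAAAAAAAABCCABC…ABCCABAAAAAAAABCCABCABAABCAAAAAAAAAAAAAAAAAAAAAAAAAAAAAAAA  (len 160)
6) BCCABCABAABCCABAABCAAAABCCABCABAABCAAAABCCABAAAAAAAABCCABC…AAAAAAAAAAAAAAAAAAAAAAAAAAAAAAAAAAAAAAAAAAAAAAAAAAAAAAAAAA  (len 352)

64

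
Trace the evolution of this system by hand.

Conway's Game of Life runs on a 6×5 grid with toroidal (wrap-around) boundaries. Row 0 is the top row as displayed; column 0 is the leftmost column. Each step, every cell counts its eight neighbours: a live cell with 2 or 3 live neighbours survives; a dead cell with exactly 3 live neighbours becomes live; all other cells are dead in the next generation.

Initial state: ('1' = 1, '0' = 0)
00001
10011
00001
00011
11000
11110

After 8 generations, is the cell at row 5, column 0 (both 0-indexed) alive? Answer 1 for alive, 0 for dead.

[0] 00001
10011
00001
00011
11000
11110
[1] 00000
10010
00000
00011
00000
00110
[2] 00111
00000
00010
00000
00101
00000
[3] 00010
00101
00000
00010
00000
00101
[4] 00101
00010
00010
00000
00010
00010
[5] 00101
00111
00000
00000
00000
00111
[6] 11000
00101
00010
00000
00010
00101
[7] 11101
11111
00010
00000
00010
11111
[8] 00000
00000
11010
00000
11010
00000

0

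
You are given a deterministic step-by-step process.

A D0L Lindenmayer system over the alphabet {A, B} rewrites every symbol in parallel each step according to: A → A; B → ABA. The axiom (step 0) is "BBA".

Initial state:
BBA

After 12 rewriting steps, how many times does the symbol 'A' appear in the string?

gen 0: BBA
gen 1: ABAABAA
gen 2: AABAAAABAAA
gen 3: AAABAAAAAABAAAA
gen 4: AAAABAAAAAAAABAAAAA
gen 5: AAAAABAAAAAAAAAABAAAAAA
gen 6: AAAAAABAAAAAAAAAAAABAAAAAAA
gen 7: AAAAAAABAAAAAAAAAAAAAABAAAAAAAA
gen 8: AAAAAAAABAAAAAAAAAAAAAAAABAAAAAAAAA
gen 9: AAAAAAAAABAAAAAAAAAAAAAAAAAABAAAAAAAAAA
gen 10: AAAAAAAAAABAAAAAAAAAAAAAAAAAAAABAAAAAAAAAAA
gen 11: AAAAAAAAAAABAAAAAAAAAAAAAAAAAAAAAABAAAAAAAAAAAA
gen 12: AAAAAAAAAAAABAAAAAAAAAAAAAAAAAAAAAAAABAAAAAAAAAAAAA

49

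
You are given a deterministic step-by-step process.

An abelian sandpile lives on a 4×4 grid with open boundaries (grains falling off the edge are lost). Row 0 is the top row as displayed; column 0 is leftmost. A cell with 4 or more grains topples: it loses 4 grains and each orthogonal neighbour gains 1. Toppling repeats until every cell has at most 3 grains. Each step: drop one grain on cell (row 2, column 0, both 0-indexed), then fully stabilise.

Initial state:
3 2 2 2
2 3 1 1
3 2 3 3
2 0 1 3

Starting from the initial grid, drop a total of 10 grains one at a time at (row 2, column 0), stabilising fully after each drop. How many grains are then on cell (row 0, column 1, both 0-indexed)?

2

t=0: 3 2 2 2
2 3 1 1
3 2 3 3
2 0 1 3
t=1: 3 2 2 2
3 3 1 1
0 3 3 3
3 0 1 3
t=2: 3 2 2 2
3 3 1 1
1 3 3 3
3 0 1 3
t=3: 3 2 2 2
3 3 1 1
2 3 3 3
3 0 1 3
t=4: 3 2 2 2
3 3 1 1
3 3 3 3
3 0 1 3
t=5: 1 0 3 2
2 2 3 2
3 2 1 1
0 2 3 0
t=6: 1 0 3 2
3 2 3 2
0 3 1 1
1 2 3 0
t=7: 1 0 3 2
3 2 3 2
1 3 1 1
1 2 3 0
t=8: 1 0 3 2
3 2 3 2
2 3 1 1
1 2 3 0
t=9: 1 0 3 2
3 2 3 2
3 3 1 1
1 2 3 0
t=10: 2 2 0 3
1 1 1 3
2 1 3 1
2 3 3 0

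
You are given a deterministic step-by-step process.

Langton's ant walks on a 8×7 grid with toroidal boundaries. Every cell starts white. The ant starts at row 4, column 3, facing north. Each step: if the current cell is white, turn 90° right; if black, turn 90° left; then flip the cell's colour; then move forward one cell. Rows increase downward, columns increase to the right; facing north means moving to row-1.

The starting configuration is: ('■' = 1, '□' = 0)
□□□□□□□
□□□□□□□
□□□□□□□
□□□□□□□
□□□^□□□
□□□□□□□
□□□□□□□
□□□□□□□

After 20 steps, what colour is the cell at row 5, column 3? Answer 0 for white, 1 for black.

0) □□□□□□□
□□□□□□□
□□□□□□□
□□□□□□□
□□□^□□□
□□□□□□□
□□□□□□□
□□□□□□□
1) □□□□□□□
□□□□□□□
□□□□□□□
□□□□□□□
□□□■>□□
□□□□□□□
□□□□□□□
□□□□□□□
2) □□□□□□□
□□□□□□□
□□□□□□□
□□□□□□□
□□□■■□□
□□□□v□□
□□□□□□□
□□□□□□□
3) □□□□□□□
□□□□□□□
□□□□□□□
□□□□□□□
□□□■■□□
□□□<■□□
□□□□□□□
□□□□□□□
4) □□□□□□□
□□□□□□□
□□□□□□□
□□□□□□□
□□□^■□□
□□□■■□□
□□□□□□□
□□□□□□□
5) □□□□□□□
□□□□□□□
□□□□□□□
□□□□□□□
□□<□■□□
□□□■■□□
□□□□□□□
□□□□□□□
6) □□□□□□□
□□□□□□□
□□□□□□□
□□^□□□□
□□■□■□□
□□□■■□□
□□□□□□□
□□□□□□□
7) □□□□□□□
□□□□□□□
□□□□□□□
□□■>□□□
□□■□■□□
□□□■■□□
□□□□□□□
□□□□□□□
8) □□□□□□□
□□□□□□□
□□□□□□□
□□■■□□□
□□■v■□□
□□□■■□□
□□□□□□□
□□□□□□□
9) □□□□□□□
□□□□□□□
□□□□□□□
□□■■□□□
□□<■■□□
□□□■■□□
□□□□□□□
□□□□□□□
10) □□□□□□□
□□□□□□□
□□□□□□□
□□■■□□□
□□□■■□□
□□v■■□□
□□□□□□□
□□□□□□□
11) □□□□□□□
□□□□□□□
□□□□□□□
□□■■□□□
□□□■■□□
□<■■■□□
□□□□□□□
□□□□□□□
12) □□□□□□□
□□□□□□□
□□□□□□□
□□■■□□□
□^□■■□□
□■■■■□□
□□□□□□□
□□□□□□□
13) □□□□□□□
□□□□□□□
□□□□□□□
□□■■□□□
□■>■■□□
□■■■■□□
□□□□□□□
□□□□□□□
14) □□□□□□□
□□□□□□□
□□□□□□□
□□■■□□□
□■■■■□□
□■v■■□□
□□□□□□□
□□□□□□□
15) □□□□□□□
□□□□□□□
□□□□□□□
□□■■□□□
□■■■■□□
□■□>■□□
□□□□□□□
□□□□□□□
16) □□□□□□□
□□□□□□□
□□□□□□□
□□■■□□□
□■■^■□□
□■□□■□□
□□□□□□□
□□□□□□□
17) □□□□□□□
□□□□□□□
□□□□□□□
□□■■□□□
□■<□■□□
□■□□■□□
□□□□□□□
□□□□□□□
18) □□□□□□□
□□□□□□□
□□□□□□□
□□■■□□□
□■□□■□□
□■v□■□□
□□□□□□□
□□□□□□□
19) □□□□□□□
□□□□□□□
□□□□□□□
□□■■□□□
□■□□■□□
□<■□■□□
□□□□□□□
□□□□□□□
20) □□□□□□□
□□□□□□□
□□□□□□□
□□■■□□□
□■□□■□□
□□■□■□□
□v□□□□□
□□□□□□□

0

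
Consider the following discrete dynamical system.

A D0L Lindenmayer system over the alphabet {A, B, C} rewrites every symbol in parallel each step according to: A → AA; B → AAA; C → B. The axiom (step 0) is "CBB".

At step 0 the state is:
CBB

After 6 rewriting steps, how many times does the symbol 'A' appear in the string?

240

[0] CBB
[1] BAAAAAA
[2] AAAAAAAAAAAAAAA
[3] AAAAAAAAAAAAAAAAAAAAAAAAAAAAAA
[4] AAAAAAAAAAAAAAAAAAAAAAAAAAAAAAAAAAAAAAAAAAAAAAAAAAAAAAAAAAAA
[5] AAAAAAAAAAAAAAAAAAAAAAAAAAAAAAAAAAAAAAAAAAAAAAAAAAAAAAAAAAAAAAAAAAAAAAAAAAAAAAAAAAAAAAAAAAAAAAAAAAAAAAAAAAAAAAAAAAAAAAAA
[6] AAAAAAAAAAAAAAAAAAAAAAAAAAAAAAAAAAAAAAAAAAAAAAAAAAAAAAAAAA…AAAAAAAAAAAAAAAAAAAAAAAAAAAAAAAAAAAAAAAAAAAAAAAAAAAAAAAAAA  (len 240)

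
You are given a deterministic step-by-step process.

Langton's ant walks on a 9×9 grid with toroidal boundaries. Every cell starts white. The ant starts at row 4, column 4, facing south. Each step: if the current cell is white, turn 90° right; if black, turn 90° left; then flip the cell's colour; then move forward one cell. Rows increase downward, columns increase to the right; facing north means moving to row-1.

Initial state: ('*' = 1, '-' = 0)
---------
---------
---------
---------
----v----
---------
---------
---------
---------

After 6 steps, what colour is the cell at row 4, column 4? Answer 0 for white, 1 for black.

0) ---------
---------
---------
---------
----v----
---------
---------
---------
---------
1) ---------
---------
---------
---------
---<*----
---------
---------
---------
---------
2) ---------
---------
---------
---^-----
---**----
---------
---------
---------
---------
3) ---------
---------
---------
---*>----
---**----
---------
---------
---------
---------
4) ---------
---------
---------
---**----
---*v----
---------
---------
---------
---------
5) ---------
---------
---------
---**----
---*->---
---------
---------
---------
---------
6) ---------
---------
---------
---**----
---*-*---
-----v---
---------
---------
---------

0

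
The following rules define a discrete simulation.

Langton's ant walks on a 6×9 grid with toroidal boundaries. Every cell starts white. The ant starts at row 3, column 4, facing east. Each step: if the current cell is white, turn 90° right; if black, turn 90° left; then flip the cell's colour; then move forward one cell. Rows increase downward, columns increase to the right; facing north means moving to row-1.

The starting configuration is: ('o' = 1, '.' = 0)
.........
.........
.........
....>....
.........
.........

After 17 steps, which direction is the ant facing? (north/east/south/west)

north

0) .........
.........
.........
....>....
.........
.........
1) .........
.........
.........
....o....
....v....
.........
2) .........
.........
.........
....o....
...<o....
.........
3) .........
.........
.........
...^o....
...oo....
.........
4) .........
.........
.........
...o>....
...oo....
.........
5) .........
.........
....^....
...o.....
...oo....
.........
6) .........
.........
....o>...
...o.....
...oo....
.........
7) .........
.........
....oo...
...o.v...
...oo....
.........
8) .........
.........
....oo...
...o<o...
...oo....
.........
9) .........
.........
....^o...
...ooo...
...oo....
.........
10) .........
.........
...<.o...
...ooo...
...oo....
.........
11) .........
...^.....
...o.o...
...ooo...
...oo....
.........
12) .........
...o>....
...o.o...
...ooo...
...oo....
.........
13) .........
...oo....
...ovo...
...ooo...
...oo....
.........
14) .........
...oo....
...<oo...
...ooo...
...oo....
.........
15) .........
...oo....
....oo...
...voo...
...oo....
.........
16) .........
...oo....
....oo...
....>o...
...oo....
.........
17) .........
...oo....
....^o...
.....o...
...oo....
.........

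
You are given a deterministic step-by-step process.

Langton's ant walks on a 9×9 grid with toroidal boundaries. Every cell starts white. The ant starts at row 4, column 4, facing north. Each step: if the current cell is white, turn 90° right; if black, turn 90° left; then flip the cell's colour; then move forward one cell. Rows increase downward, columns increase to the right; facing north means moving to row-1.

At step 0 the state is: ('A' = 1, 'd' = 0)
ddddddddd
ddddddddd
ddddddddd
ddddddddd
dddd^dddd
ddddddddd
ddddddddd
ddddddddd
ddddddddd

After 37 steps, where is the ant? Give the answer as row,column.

8,3

gen 0: ddddddddd
ddddddddd
ddddddddd
ddddddddd
dddd^dddd
ddddddddd
ddddddddd
ddddddddd
ddddddddd
gen 1: ddddddddd
ddddddddd
ddddddddd
ddddddddd
ddddA>ddd
ddddddddd
ddddddddd
ddddddddd
ddddddddd
gen 2: ddddddddd
ddddddddd
ddddddddd
ddddddddd
ddddAAddd
dddddvddd
ddddddddd
ddddddddd
ddddddddd
gen 3: ddddddddd
ddddddddd
ddddddddd
ddddddddd
ddddAAddd
dddd<Addd
ddddddddd
ddddddddd
ddddddddd
gen 4: ddddddddd
ddddddddd
ddddddddd
ddddddddd
dddd^Addd
ddddAAddd
ddddddddd
ddddddddd
ddddddddd
gen 5: ddddddddd
ddddddddd
ddddddddd
ddddddddd
ddd<dAddd
ddddAAddd
ddddddddd
ddddddddd
ddddddddd
gen 6: ddddddddd
ddddddddd
ddddddddd
ddd^ddddd
dddAdAddd
ddddAAddd
ddddddddd
ddddddddd
ddddddddd
gen 7: ddddddddd
ddddddddd
ddddddddd
dddA>dddd
dddAdAddd
ddddAAddd
ddddddddd
ddddddddd
ddddddddd
gen 8: ddddddddd
ddddddddd
ddddddddd
dddAAdddd
dddAvAddd
ddddAAddd
ddddddddd
ddddddddd
ddddddddd
gen 9: ddddddddd
ddddddddd
ddddddddd
dddAAdddd
ddd<AAddd
ddddAAddd
ddddddddd
ddddddddd
ddddddddd
gen 10: ddddddddd
ddddddddd
ddddddddd
dddAAdddd
ddddAAddd
dddvAAddd
ddddddddd
ddddddddd
ddddddddd
gen 11: ddddddddd
ddddddddd
ddddddddd
dddAAdddd
ddddAAddd
dd<AAAddd
ddddddddd
ddddddddd
ddddddddd
gen 12: ddddddddd
ddddddddd
ddddddddd
dddAAdddd
dd^dAAddd
ddAAAAddd
ddddddddd
ddddddddd
ddddddddd
gen 13: ddddddddd
ddddddddd
ddddddddd
dddAAdddd
ddA>AAddd
ddAAAAddd
ddddddddd
ddddddddd
ddddddddd
gen 14: ddddddddd
ddddddddd
ddddddddd
dddAAdddd
ddAAAAddd
ddAvAAddd
ddddddddd
ddddddddd
ddddddddd
gen 15: ddddddddd
ddddddddd
ddddddddd
dddAAdddd
ddAAAAddd
ddAd>Addd
ddddddddd
ddddddddd
ddddddddd
gen 16: ddddddddd
ddddddddd
ddddddddd
dddAAdddd
ddAA^Addd
ddAddAddd
ddddddddd
ddddddddd
ddddddddd
gen 17: ddddddddd
ddddddddd
ddddddddd
dddAAdddd
ddA<dAddd
ddAddAddd
ddddddddd
ddddddddd
ddddddddd
gen 18: ddddddddd
ddddddddd
ddddddddd
dddAAdddd
ddAddAddd
ddAvdAddd
ddddddddd
ddddddddd
ddddddddd
gen 19: ddddddddd
ddddddddd
ddddddddd
dddAAdddd
ddAddAddd
dd<AdAddd
ddddddddd
ddddddddd
ddddddddd
gen 20: ddddddddd
ddddddddd
ddddddddd
dddAAdddd
ddAddAddd
dddAdAddd
ddvdddddd
ddddddddd
ddddddddd
gen 21: ddddddddd
ddddddddd
ddddddddd
dddAAdddd
ddAddAddd
dddAdAddd
d<Adddddd
ddddddddd
ddddddddd
gen 22: ddddddddd
ddddddddd
ddddddddd
dddAAdddd
ddAddAddd
d^dAdAddd
dAAdddddd
ddddddddd
ddddddddd
gen 23: ddddddddd
ddddddddd
ddddddddd
dddAAdddd
ddAddAddd
dA>AdAddd
dAAdddddd
ddddddddd
ddddddddd
gen 24: ddddddddd
ddddddddd
ddddddddd
dddAAdddd
ddAddAddd
dAAAdAddd
dAvdddddd
ddddddddd
ddddddddd
gen 25: ddddddddd
ddddddddd
ddddddddd
dddAAdddd
ddAddAddd
dAAAdAddd
dAd>ddddd
ddddddddd
ddddddddd
gen 26: ddddddddd
ddddddddd
ddddddddd
dddAAdddd
ddAddAddd
dAAAdAddd
dAdAddddd
dddvddddd
ddddddddd
gen 27: ddddddddd
ddddddddd
ddddddddd
dddAAdddd
ddAddAddd
dAAAdAddd
dAdAddddd
dd<Addddd
ddddddddd
gen 28: ddddddddd
ddddddddd
ddddddddd
dddAAdddd
ddAddAddd
dAAAdAddd
dA^Addddd
ddAAddddd
ddddddddd
gen 29: ddddddddd
ddddddddd
ddddddddd
dddAAdddd
ddAddAddd
dAAAdAddd
dAA>ddddd
ddAAddddd
ddddddddd
gen 30: ddddddddd
ddddddddd
ddddddddd
dddAAdddd
ddAddAddd
dAA^dAddd
dAAdddddd
ddAAddddd
ddddddddd
gen 31: ddddddddd
ddddddddd
ddddddddd
dddAAdddd
ddAddAddd
dA<ddAddd
dAAdddddd
ddAAddddd
ddddddddd
gen 32: ddddddddd
ddddddddd
ddddddddd
dddAAdddd
ddAddAddd
dAdddAddd
dAvdddddd
ddAAddddd
ddddddddd
gen 33: ddddddddd
ddddddddd
ddddddddd
dddAAdddd
ddAddAddd
dAdddAddd
dAd>ddddd
ddAAddddd
ddddddddd
gen 34: ddddddddd
ddddddddd
ddddddddd
dddAAdddd
ddAddAddd
dAdddAddd
dAdAddddd
ddAvddddd
ddddddddd
gen 35: ddddddddd
ddddddddd
ddddddddd
dddAAdddd
ddAddAddd
dAdddAddd
dAdAddddd
ddAd>dddd
ddddddddd
gen 36: ddddddddd
ddddddddd
ddddddddd
dddAAdddd
ddAddAddd
dAdddAddd
dAdAddddd
ddAdAdddd
ddddvdddd
gen 37: ddddddddd
ddddddddd
ddddddddd
dddAAdddd
ddAddAddd
dAdddAddd
dAdAddddd
ddAdAdddd
ddd<Adddd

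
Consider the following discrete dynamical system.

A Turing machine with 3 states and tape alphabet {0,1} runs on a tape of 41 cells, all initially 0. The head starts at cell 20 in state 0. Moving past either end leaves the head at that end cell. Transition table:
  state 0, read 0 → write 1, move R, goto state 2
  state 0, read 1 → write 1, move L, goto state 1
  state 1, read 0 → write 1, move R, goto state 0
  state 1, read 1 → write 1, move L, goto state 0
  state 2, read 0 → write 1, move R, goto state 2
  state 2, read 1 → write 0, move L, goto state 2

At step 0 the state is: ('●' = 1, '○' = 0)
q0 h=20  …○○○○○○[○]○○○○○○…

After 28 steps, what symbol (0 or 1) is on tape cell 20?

1

gen 0: q0 h=20  …○○○○○○[○]○○○○○○…
gen 1: q2 h=21  …○○○○○●[○]○○○○○○…
gen 2: q2 h=22  …○○○○●●[○]○○○○○○…
gen 3: q2 h=23  …○○○●●●[○]○○○○○○…
gen 4: q2 h=24  …○○●●●●[○]○○○○○○…
gen 5: q2 h=25  …○●●●●●[○]○○○○○○…
gen 6: q2 h=26  …●●●●●●[○]○○○○○○…
gen 7: q2 h=27  …●●●●●●[○]○○○○○○…
gen 8: q2 h=28  …●●●●●●[○]○○○○○○…
gen 9: q2 h=29  …●●●●●●[○]○○○○○○…
gen 10: q2 h=30  …●●●●●●[○]○○○○○○…
gen 11: q2 h=31  …●●●●●●[○]○○○○○○…
gen 12: q2 h=32  …●●●●●●[○]○○○○○○…
gen 13: q2 h=33  …●●●●●●[○]○○○○○○…
gen 14: q2 h=34  …●●●●●●[○]○○○○○○|
gen 15: q2 h=35  …●●●●●●[○]○○○○○|
gen 16: q2 h=36  …●●●●●●[○]○○○○|
gen 17: q2 h=37  …●●●●●●[○]○○○|
gen 18: q2 h=38  …●●●●●●[○]○○|
gen 19: q2 h=39  …●●●●●●[○]○|
gen 20: q2 h=40  …●●●●●●[○]|
gen 21: q2 h=40  …●●●●●●[●]|
gen 22: q2 h=39  …●●●●●●[●]○|
gen 23: q2 h=38  …●●●●●●[●]○○|
gen 24: q2 h=37  …●●●●●●[●]○○○|
gen 25: q2 h=36  …●●●●●●[●]○○○○|
gen 26: q2 h=35  …●●●●●●[●]○○○○○|
gen 27: q2 h=34  …●●●●●●[●]○○○○○○|
gen 28: q2 h=33  …●●●●●●[●]○○○○○○…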